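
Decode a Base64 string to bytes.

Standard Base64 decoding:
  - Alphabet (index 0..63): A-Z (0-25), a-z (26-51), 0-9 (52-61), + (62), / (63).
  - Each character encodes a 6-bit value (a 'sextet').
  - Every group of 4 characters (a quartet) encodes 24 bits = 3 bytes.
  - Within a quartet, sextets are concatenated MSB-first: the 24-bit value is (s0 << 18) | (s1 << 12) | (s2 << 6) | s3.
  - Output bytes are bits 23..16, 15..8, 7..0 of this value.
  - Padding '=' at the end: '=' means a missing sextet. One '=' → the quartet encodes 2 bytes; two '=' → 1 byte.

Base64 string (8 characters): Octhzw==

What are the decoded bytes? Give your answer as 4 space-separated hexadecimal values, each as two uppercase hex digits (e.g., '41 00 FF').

Answer: 39 CB 61 CF

Derivation:
After char 0 ('O'=14): chars_in_quartet=1 acc=0xE bytes_emitted=0
After char 1 ('c'=28): chars_in_quartet=2 acc=0x39C bytes_emitted=0
After char 2 ('t'=45): chars_in_quartet=3 acc=0xE72D bytes_emitted=0
After char 3 ('h'=33): chars_in_quartet=4 acc=0x39CB61 -> emit 39 CB 61, reset; bytes_emitted=3
After char 4 ('z'=51): chars_in_quartet=1 acc=0x33 bytes_emitted=3
After char 5 ('w'=48): chars_in_quartet=2 acc=0xCF0 bytes_emitted=3
Padding '==': partial quartet acc=0xCF0 -> emit CF; bytes_emitted=4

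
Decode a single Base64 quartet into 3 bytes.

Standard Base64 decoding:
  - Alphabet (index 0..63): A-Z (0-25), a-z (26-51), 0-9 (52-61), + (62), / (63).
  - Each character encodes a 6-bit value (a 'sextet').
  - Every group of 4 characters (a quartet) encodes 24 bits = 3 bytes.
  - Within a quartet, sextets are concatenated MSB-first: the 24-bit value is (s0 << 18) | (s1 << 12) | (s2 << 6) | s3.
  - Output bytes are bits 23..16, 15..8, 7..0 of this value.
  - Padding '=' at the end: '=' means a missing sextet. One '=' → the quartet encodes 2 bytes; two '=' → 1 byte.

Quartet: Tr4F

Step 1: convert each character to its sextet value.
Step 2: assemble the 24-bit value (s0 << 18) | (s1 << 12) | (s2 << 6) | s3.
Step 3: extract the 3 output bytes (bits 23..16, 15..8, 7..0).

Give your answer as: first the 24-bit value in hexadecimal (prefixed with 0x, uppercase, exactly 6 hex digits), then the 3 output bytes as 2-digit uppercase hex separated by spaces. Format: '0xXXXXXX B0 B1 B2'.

Sextets: T=19, r=43, 4=56, F=5
24-bit: (19<<18) | (43<<12) | (56<<6) | 5
      = 0x4C0000 | 0x02B000 | 0x000E00 | 0x000005
      = 0x4EBE05
Bytes: (v>>16)&0xFF=4E, (v>>8)&0xFF=BE, v&0xFF=05

Answer: 0x4EBE05 4E BE 05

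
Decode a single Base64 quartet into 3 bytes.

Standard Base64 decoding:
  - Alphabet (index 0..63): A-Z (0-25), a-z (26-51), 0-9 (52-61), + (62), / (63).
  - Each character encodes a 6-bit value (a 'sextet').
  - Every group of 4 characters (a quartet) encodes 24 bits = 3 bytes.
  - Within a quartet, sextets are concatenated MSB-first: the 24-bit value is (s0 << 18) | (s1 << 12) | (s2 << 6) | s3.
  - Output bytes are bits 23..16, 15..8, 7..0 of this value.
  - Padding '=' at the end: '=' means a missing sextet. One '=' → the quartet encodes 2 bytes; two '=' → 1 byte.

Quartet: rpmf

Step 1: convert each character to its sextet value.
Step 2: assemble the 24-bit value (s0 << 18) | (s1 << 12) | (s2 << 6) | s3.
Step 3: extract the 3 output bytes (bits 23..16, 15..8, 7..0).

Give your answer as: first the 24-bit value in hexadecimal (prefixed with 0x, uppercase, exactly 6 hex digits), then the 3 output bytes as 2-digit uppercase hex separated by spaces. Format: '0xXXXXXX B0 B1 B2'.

Sextets: r=43, p=41, m=38, f=31
24-bit: (43<<18) | (41<<12) | (38<<6) | 31
      = 0xAC0000 | 0x029000 | 0x000980 | 0x00001F
      = 0xAE999F
Bytes: (v>>16)&0xFF=AE, (v>>8)&0xFF=99, v&0xFF=9F

Answer: 0xAE999F AE 99 9F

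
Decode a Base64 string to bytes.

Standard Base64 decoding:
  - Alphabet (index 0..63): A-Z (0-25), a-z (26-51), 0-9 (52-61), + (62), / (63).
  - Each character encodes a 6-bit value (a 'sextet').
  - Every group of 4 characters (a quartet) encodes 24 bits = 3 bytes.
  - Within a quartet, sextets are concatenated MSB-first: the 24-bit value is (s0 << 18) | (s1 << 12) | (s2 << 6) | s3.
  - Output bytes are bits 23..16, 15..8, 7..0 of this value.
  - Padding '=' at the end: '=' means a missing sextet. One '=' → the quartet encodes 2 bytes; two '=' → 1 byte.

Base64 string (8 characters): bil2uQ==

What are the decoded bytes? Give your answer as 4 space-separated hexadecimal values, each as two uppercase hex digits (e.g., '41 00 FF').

Answer: 6E 29 76 B9

Derivation:
After char 0 ('b'=27): chars_in_quartet=1 acc=0x1B bytes_emitted=0
After char 1 ('i'=34): chars_in_quartet=2 acc=0x6E2 bytes_emitted=0
After char 2 ('l'=37): chars_in_quartet=3 acc=0x1B8A5 bytes_emitted=0
After char 3 ('2'=54): chars_in_quartet=4 acc=0x6E2976 -> emit 6E 29 76, reset; bytes_emitted=3
After char 4 ('u'=46): chars_in_quartet=1 acc=0x2E bytes_emitted=3
After char 5 ('Q'=16): chars_in_quartet=2 acc=0xB90 bytes_emitted=3
Padding '==': partial quartet acc=0xB90 -> emit B9; bytes_emitted=4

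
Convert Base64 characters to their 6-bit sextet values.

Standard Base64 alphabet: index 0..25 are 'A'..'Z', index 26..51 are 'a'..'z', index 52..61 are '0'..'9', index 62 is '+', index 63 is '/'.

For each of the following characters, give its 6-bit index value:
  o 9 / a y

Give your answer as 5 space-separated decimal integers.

'o': a..z range, 26 + ord('o') − ord('a') = 40
'9': 0..9 range, 52 + ord('9') − ord('0') = 61
'/': index 63
'a': a..z range, 26 + ord('a') − ord('a') = 26
'y': a..z range, 26 + ord('y') − ord('a') = 50

Answer: 40 61 63 26 50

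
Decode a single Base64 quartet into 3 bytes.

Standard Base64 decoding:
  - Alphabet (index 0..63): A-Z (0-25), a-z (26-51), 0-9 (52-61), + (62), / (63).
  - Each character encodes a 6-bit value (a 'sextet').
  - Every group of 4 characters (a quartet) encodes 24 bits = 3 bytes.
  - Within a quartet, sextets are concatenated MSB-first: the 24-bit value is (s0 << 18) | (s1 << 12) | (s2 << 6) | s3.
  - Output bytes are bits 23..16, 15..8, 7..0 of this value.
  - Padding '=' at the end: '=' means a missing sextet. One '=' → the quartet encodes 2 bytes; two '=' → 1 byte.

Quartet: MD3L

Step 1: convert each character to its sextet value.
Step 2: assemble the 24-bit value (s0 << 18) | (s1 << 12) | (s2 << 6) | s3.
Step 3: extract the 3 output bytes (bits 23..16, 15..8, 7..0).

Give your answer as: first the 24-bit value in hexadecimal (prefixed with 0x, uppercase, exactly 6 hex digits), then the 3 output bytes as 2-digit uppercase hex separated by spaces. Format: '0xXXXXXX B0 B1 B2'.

Sextets: M=12, D=3, 3=55, L=11
24-bit: (12<<18) | (3<<12) | (55<<6) | 11
      = 0x300000 | 0x003000 | 0x000DC0 | 0x00000B
      = 0x303DCB
Bytes: (v>>16)&0xFF=30, (v>>8)&0xFF=3D, v&0xFF=CB

Answer: 0x303DCB 30 3D CB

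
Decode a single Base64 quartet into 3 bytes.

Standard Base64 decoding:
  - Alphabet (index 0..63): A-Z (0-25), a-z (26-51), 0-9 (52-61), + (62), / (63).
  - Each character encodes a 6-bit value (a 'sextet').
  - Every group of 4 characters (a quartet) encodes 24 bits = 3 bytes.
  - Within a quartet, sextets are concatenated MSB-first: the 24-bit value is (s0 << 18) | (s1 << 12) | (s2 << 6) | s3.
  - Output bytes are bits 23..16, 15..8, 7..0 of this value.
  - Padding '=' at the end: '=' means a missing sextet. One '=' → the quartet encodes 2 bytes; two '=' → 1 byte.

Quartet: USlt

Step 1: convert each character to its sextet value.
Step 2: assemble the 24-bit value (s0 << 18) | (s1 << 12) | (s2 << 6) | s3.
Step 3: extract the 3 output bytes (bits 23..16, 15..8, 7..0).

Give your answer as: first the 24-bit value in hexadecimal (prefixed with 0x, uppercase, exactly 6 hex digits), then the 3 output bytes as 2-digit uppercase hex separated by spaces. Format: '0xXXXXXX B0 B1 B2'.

Answer: 0x51296D 51 29 6D

Derivation:
Sextets: U=20, S=18, l=37, t=45
24-bit: (20<<18) | (18<<12) | (37<<6) | 45
      = 0x500000 | 0x012000 | 0x000940 | 0x00002D
      = 0x51296D
Bytes: (v>>16)&0xFF=51, (v>>8)&0xFF=29, v&0xFF=6D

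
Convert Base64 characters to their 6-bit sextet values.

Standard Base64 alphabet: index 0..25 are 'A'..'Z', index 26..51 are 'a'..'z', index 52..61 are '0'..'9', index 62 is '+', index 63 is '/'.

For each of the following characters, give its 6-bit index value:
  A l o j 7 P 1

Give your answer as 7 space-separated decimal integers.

'A': A..Z range, ord('A') − ord('A') = 0
'l': a..z range, 26 + ord('l') − ord('a') = 37
'o': a..z range, 26 + ord('o') − ord('a') = 40
'j': a..z range, 26 + ord('j') − ord('a') = 35
'7': 0..9 range, 52 + ord('7') − ord('0') = 59
'P': A..Z range, ord('P') − ord('A') = 15
'1': 0..9 range, 52 + ord('1') − ord('0') = 53

Answer: 0 37 40 35 59 15 53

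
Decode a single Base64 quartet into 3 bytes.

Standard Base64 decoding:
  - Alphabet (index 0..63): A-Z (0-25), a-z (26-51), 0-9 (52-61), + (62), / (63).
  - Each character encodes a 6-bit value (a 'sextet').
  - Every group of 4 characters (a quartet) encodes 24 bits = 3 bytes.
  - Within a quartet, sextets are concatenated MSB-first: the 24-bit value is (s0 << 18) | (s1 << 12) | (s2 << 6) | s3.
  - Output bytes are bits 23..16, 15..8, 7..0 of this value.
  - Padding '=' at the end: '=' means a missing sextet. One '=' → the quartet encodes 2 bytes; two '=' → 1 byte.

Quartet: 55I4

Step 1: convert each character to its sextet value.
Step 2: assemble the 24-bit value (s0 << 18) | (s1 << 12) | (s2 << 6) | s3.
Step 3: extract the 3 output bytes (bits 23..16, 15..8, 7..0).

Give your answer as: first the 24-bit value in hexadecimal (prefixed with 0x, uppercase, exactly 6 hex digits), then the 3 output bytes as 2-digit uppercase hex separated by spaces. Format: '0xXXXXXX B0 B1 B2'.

Answer: 0xE79238 E7 92 38

Derivation:
Sextets: 5=57, 5=57, I=8, 4=56
24-bit: (57<<18) | (57<<12) | (8<<6) | 56
      = 0xE40000 | 0x039000 | 0x000200 | 0x000038
      = 0xE79238
Bytes: (v>>16)&0xFF=E7, (v>>8)&0xFF=92, v&0xFF=38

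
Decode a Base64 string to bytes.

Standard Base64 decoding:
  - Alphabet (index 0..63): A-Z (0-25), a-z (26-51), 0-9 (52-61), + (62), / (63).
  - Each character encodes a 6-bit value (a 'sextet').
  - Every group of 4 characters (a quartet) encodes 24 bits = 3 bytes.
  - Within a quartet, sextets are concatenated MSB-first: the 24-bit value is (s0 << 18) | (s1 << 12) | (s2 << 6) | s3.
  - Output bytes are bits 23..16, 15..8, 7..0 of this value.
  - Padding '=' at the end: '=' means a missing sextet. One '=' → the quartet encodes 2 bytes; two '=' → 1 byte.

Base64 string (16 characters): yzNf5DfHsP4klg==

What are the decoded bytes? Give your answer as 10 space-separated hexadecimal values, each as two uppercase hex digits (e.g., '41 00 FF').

Answer: CB 33 5F E4 37 C7 B0 FE 24 96

Derivation:
After char 0 ('y'=50): chars_in_quartet=1 acc=0x32 bytes_emitted=0
After char 1 ('z'=51): chars_in_quartet=2 acc=0xCB3 bytes_emitted=0
After char 2 ('N'=13): chars_in_quartet=3 acc=0x32CCD bytes_emitted=0
After char 3 ('f'=31): chars_in_quartet=4 acc=0xCB335F -> emit CB 33 5F, reset; bytes_emitted=3
After char 4 ('5'=57): chars_in_quartet=1 acc=0x39 bytes_emitted=3
After char 5 ('D'=3): chars_in_quartet=2 acc=0xE43 bytes_emitted=3
After char 6 ('f'=31): chars_in_quartet=3 acc=0x390DF bytes_emitted=3
After char 7 ('H'=7): chars_in_quartet=4 acc=0xE437C7 -> emit E4 37 C7, reset; bytes_emitted=6
After char 8 ('s'=44): chars_in_quartet=1 acc=0x2C bytes_emitted=6
After char 9 ('P'=15): chars_in_quartet=2 acc=0xB0F bytes_emitted=6
After char 10 ('4'=56): chars_in_quartet=3 acc=0x2C3F8 bytes_emitted=6
After char 11 ('k'=36): chars_in_quartet=4 acc=0xB0FE24 -> emit B0 FE 24, reset; bytes_emitted=9
After char 12 ('l'=37): chars_in_quartet=1 acc=0x25 bytes_emitted=9
After char 13 ('g'=32): chars_in_quartet=2 acc=0x960 bytes_emitted=9
Padding '==': partial quartet acc=0x960 -> emit 96; bytes_emitted=10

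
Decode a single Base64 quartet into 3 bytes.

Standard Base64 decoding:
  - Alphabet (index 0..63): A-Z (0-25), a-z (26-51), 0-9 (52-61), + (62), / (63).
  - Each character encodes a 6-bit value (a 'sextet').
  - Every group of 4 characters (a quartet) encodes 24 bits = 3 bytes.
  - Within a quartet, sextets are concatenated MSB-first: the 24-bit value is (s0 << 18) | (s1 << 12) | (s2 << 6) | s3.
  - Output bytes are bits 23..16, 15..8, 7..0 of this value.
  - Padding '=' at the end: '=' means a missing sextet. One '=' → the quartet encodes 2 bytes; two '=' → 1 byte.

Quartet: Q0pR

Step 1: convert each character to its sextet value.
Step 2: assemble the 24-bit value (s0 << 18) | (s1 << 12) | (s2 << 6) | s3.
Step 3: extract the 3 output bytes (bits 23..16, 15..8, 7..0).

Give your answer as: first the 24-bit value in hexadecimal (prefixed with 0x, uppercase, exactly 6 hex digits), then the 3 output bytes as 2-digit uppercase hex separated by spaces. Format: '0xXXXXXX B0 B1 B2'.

Answer: 0x434A51 43 4A 51

Derivation:
Sextets: Q=16, 0=52, p=41, R=17
24-bit: (16<<18) | (52<<12) | (41<<6) | 17
      = 0x400000 | 0x034000 | 0x000A40 | 0x000011
      = 0x434A51
Bytes: (v>>16)&0xFF=43, (v>>8)&0xFF=4A, v&0xFF=51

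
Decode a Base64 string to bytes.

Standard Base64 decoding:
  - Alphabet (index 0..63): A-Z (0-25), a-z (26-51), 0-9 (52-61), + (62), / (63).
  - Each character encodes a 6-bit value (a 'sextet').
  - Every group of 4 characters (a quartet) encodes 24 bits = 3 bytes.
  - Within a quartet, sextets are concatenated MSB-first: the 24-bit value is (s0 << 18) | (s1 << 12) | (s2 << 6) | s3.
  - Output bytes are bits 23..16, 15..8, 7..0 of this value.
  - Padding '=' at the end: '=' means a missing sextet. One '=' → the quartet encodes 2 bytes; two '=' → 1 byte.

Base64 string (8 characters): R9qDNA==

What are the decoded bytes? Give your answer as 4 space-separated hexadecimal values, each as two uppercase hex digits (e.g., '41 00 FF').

Answer: 47 DA 83 34

Derivation:
After char 0 ('R'=17): chars_in_quartet=1 acc=0x11 bytes_emitted=0
After char 1 ('9'=61): chars_in_quartet=2 acc=0x47D bytes_emitted=0
After char 2 ('q'=42): chars_in_quartet=3 acc=0x11F6A bytes_emitted=0
After char 3 ('D'=3): chars_in_quartet=4 acc=0x47DA83 -> emit 47 DA 83, reset; bytes_emitted=3
After char 4 ('N'=13): chars_in_quartet=1 acc=0xD bytes_emitted=3
After char 5 ('A'=0): chars_in_quartet=2 acc=0x340 bytes_emitted=3
Padding '==': partial quartet acc=0x340 -> emit 34; bytes_emitted=4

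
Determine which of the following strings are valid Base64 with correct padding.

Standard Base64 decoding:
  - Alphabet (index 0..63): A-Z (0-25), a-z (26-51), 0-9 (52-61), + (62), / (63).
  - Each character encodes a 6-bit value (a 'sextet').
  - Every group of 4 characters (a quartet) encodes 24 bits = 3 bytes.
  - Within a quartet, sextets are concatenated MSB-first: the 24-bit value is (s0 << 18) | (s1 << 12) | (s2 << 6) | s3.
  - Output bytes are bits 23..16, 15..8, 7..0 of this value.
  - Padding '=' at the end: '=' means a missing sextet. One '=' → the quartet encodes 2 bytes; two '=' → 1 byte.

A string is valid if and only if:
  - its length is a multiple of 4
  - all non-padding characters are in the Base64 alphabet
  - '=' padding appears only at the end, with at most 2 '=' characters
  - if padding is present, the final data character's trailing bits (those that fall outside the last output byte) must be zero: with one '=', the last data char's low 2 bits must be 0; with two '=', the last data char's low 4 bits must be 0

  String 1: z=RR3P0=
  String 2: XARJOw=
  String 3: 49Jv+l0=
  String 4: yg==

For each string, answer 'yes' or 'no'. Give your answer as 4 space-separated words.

String 1: 'z=RR3P0=' → invalid (bad char(s): ['=']; '=' in middle)
String 2: 'XARJOw=' → invalid (len=7 not mult of 4)
String 3: '49Jv+l0=' → valid
String 4: 'yg==' → valid

Answer: no no yes yes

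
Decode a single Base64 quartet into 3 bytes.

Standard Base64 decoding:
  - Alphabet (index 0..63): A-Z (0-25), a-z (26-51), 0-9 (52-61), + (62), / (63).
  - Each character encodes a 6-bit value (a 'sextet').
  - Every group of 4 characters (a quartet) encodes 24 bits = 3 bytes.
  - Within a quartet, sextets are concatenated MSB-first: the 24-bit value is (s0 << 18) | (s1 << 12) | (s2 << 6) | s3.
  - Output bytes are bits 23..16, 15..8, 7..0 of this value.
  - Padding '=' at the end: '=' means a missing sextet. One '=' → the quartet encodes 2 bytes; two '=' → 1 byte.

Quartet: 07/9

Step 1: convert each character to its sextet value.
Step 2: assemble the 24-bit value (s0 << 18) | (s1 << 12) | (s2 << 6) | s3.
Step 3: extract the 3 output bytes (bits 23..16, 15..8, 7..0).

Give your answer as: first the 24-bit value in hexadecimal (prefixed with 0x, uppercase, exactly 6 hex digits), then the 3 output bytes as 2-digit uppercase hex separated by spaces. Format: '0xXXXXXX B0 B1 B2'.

Sextets: 0=52, 7=59, /=63, 9=61
24-bit: (52<<18) | (59<<12) | (63<<6) | 61
      = 0xD00000 | 0x03B000 | 0x000FC0 | 0x00003D
      = 0xD3BFFD
Bytes: (v>>16)&0xFF=D3, (v>>8)&0xFF=BF, v&0xFF=FD

Answer: 0xD3BFFD D3 BF FD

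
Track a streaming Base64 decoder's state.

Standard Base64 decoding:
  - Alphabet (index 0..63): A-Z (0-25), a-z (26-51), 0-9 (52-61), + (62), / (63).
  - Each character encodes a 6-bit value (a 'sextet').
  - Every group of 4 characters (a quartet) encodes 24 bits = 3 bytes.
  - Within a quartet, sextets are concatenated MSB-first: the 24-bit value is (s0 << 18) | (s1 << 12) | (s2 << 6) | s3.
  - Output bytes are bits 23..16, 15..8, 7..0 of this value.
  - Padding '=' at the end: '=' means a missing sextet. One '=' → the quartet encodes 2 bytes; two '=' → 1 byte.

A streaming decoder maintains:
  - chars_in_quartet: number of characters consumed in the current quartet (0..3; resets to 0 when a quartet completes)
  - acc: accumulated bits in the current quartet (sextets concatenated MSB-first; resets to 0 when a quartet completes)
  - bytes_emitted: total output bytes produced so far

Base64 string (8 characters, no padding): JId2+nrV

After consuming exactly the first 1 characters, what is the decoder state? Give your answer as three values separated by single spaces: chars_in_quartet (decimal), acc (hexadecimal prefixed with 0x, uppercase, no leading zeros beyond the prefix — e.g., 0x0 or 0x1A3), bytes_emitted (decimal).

After char 0 ('J'=9): chars_in_quartet=1 acc=0x9 bytes_emitted=0

Answer: 1 0x9 0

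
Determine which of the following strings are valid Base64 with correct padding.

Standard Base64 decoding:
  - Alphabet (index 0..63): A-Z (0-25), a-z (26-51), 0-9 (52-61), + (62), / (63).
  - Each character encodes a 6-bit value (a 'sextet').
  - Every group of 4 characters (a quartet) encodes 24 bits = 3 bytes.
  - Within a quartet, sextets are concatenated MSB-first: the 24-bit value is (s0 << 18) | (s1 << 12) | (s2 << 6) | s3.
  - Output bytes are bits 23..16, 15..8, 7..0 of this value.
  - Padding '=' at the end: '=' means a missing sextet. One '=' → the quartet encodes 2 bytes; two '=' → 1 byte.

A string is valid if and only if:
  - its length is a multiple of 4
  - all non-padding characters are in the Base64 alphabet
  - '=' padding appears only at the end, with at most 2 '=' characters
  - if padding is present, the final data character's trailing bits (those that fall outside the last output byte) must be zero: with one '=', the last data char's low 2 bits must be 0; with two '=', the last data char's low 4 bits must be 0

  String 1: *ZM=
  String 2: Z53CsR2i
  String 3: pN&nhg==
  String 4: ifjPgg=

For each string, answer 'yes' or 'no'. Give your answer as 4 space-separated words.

Answer: no yes no no

Derivation:
String 1: '*ZM=' → invalid (bad char(s): ['*'])
String 2: 'Z53CsR2i' → valid
String 3: 'pN&nhg==' → invalid (bad char(s): ['&'])
String 4: 'ifjPgg=' → invalid (len=7 not mult of 4)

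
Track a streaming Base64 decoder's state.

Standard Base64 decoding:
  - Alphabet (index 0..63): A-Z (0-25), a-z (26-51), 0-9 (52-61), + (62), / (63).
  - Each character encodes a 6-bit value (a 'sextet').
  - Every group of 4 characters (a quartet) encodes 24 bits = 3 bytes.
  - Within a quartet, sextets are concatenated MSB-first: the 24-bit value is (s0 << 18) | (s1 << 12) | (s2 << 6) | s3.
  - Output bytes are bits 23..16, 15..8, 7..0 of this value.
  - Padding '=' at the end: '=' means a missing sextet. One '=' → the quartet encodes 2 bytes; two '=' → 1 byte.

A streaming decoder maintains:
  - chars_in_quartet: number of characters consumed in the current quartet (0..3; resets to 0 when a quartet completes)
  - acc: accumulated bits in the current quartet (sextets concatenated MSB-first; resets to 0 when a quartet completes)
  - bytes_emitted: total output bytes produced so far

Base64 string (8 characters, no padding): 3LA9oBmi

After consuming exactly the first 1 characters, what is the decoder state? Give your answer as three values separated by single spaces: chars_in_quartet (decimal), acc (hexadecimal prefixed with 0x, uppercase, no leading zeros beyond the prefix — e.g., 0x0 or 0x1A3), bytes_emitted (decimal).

After char 0 ('3'=55): chars_in_quartet=1 acc=0x37 bytes_emitted=0

Answer: 1 0x37 0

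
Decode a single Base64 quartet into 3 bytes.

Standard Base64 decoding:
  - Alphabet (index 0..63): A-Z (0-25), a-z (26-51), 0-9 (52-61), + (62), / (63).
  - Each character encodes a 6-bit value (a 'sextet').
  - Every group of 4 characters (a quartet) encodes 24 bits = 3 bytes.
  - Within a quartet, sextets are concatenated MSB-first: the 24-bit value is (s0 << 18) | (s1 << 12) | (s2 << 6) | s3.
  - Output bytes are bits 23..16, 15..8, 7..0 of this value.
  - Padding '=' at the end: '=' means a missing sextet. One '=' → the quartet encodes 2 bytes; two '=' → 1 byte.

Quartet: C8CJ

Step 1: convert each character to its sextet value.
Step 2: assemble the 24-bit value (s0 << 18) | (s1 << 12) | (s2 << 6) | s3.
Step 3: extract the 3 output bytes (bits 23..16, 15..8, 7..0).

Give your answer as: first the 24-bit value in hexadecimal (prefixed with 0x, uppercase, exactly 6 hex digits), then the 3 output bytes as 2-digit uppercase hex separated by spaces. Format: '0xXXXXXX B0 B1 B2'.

Sextets: C=2, 8=60, C=2, J=9
24-bit: (2<<18) | (60<<12) | (2<<6) | 9
      = 0x080000 | 0x03C000 | 0x000080 | 0x000009
      = 0x0BC089
Bytes: (v>>16)&0xFF=0B, (v>>8)&0xFF=C0, v&0xFF=89

Answer: 0x0BC089 0B C0 89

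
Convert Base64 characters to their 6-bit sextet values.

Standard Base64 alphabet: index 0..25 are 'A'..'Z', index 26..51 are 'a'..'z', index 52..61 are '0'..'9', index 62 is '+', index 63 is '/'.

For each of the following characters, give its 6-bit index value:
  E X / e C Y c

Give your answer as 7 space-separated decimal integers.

'E': A..Z range, ord('E') − ord('A') = 4
'X': A..Z range, ord('X') − ord('A') = 23
'/': index 63
'e': a..z range, 26 + ord('e') − ord('a') = 30
'C': A..Z range, ord('C') − ord('A') = 2
'Y': A..Z range, ord('Y') − ord('A') = 24
'c': a..z range, 26 + ord('c') − ord('a') = 28

Answer: 4 23 63 30 2 24 28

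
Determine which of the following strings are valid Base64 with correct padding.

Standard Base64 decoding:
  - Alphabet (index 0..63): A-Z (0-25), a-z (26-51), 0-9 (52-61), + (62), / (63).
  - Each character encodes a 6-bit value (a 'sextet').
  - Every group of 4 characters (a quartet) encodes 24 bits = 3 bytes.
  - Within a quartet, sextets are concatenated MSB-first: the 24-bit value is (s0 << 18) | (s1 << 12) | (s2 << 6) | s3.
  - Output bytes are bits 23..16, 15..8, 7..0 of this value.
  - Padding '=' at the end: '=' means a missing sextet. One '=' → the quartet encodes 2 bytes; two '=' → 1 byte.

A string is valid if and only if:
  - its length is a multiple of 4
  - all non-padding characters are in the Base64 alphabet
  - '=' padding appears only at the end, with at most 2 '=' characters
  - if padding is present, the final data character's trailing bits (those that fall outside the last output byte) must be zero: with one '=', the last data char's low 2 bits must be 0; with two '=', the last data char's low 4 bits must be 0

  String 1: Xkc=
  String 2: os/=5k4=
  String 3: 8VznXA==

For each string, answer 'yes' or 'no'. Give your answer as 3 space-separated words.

String 1: 'Xkc=' → valid
String 2: 'os/=5k4=' → invalid (bad char(s): ['=']; '=' in middle)
String 3: '8VznXA==' → valid

Answer: yes no yes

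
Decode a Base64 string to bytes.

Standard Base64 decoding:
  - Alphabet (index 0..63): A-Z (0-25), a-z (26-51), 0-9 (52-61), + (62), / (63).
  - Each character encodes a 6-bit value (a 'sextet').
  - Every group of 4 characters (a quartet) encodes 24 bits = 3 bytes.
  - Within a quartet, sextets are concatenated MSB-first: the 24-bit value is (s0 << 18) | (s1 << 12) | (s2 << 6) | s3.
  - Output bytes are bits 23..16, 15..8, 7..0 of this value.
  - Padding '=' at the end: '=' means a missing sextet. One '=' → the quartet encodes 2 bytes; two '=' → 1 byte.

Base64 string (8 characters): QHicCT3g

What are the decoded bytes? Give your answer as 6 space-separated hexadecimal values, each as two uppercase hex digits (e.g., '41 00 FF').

After char 0 ('Q'=16): chars_in_quartet=1 acc=0x10 bytes_emitted=0
After char 1 ('H'=7): chars_in_quartet=2 acc=0x407 bytes_emitted=0
After char 2 ('i'=34): chars_in_quartet=3 acc=0x101E2 bytes_emitted=0
After char 3 ('c'=28): chars_in_quartet=4 acc=0x40789C -> emit 40 78 9C, reset; bytes_emitted=3
After char 4 ('C'=2): chars_in_quartet=1 acc=0x2 bytes_emitted=3
After char 5 ('T'=19): chars_in_quartet=2 acc=0x93 bytes_emitted=3
After char 6 ('3'=55): chars_in_quartet=3 acc=0x24F7 bytes_emitted=3
After char 7 ('g'=32): chars_in_quartet=4 acc=0x93DE0 -> emit 09 3D E0, reset; bytes_emitted=6

Answer: 40 78 9C 09 3D E0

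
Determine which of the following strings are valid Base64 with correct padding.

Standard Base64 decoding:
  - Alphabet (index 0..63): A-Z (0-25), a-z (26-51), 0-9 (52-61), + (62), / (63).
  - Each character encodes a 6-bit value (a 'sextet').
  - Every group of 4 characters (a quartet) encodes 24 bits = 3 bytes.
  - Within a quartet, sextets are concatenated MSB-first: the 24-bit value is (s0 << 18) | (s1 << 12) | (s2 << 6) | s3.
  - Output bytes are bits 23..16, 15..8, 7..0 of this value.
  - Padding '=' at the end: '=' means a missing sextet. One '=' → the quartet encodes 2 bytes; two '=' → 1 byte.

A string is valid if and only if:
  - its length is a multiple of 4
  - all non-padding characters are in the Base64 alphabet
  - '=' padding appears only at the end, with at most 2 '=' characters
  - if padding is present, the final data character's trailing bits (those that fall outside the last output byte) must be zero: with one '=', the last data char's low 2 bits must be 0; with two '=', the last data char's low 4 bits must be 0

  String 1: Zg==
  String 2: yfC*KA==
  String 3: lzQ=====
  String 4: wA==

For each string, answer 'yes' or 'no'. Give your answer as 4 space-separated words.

Answer: yes no no yes

Derivation:
String 1: 'Zg==' → valid
String 2: 'yfC*KA==' → invalid (bad char(s): ['*'])
String 3: 'lzQ=====' → invalid (5 pad chars (max 2))
String 4: 'wA==' → valid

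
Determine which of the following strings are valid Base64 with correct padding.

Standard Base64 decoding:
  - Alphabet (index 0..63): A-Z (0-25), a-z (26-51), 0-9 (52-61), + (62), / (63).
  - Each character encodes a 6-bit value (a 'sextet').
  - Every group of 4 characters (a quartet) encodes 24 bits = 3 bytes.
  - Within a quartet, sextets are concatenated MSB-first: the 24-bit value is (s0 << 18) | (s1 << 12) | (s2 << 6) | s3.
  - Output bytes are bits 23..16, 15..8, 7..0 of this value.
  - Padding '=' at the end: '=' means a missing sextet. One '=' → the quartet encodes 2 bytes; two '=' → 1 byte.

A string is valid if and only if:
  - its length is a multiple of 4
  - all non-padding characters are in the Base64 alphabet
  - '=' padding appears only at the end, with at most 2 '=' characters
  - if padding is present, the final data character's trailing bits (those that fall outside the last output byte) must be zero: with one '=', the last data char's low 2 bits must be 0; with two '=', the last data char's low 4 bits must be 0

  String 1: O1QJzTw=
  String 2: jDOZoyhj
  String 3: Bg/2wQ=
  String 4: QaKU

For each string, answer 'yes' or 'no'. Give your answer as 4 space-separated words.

Answer: yes yes no yes

Derivation:
String 1: 'O1QJzTw=' → valid
String 2: 'jDOZoyhj' → valid
String 3: 'Bg/2wQ=' → invalid (len=7 not mult of 4)
String 4: 'QaKU' → valid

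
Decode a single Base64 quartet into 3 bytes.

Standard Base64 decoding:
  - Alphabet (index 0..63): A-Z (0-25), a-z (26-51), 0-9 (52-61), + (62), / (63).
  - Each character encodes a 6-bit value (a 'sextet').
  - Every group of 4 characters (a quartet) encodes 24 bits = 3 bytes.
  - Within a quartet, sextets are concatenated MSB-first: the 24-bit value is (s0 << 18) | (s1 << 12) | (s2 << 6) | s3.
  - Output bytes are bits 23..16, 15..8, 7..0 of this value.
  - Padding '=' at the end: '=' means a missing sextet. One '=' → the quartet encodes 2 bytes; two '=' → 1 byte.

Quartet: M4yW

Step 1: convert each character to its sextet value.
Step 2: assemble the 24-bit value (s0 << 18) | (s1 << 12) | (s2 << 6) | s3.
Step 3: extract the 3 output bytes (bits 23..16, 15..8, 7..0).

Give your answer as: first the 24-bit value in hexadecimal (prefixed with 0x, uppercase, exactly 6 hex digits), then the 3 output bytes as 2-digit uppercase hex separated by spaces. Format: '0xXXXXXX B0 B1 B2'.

Answer: 0x338C96 33 8C 96

Derivation:
Sextets: M=12, 4=56, y=50, W=22
24-bit: (12<<18) | (56<<12) | (50<<6) | 22
      = 0x300000 | 0x038000 | 0x000C80 | 0x000016
      = 0x338C96
Bytes: (v>>16)&0xFF=33, (v>>8)&0xFF=8C, v&0xFF=96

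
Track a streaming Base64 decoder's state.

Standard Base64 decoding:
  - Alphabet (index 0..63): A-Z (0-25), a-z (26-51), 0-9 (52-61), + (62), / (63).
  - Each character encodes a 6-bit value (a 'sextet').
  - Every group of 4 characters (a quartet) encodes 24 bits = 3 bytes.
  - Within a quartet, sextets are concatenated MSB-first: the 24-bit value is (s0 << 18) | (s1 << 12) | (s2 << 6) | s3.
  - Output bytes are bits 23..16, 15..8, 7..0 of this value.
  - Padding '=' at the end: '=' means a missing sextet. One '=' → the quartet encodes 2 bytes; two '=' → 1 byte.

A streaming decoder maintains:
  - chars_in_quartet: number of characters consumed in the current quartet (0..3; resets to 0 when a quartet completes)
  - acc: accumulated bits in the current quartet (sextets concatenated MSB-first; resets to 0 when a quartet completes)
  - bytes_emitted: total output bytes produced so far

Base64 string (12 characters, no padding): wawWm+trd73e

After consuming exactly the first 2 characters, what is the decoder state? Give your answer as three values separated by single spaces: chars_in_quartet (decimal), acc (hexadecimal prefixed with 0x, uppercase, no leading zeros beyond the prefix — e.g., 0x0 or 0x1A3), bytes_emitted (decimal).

After char 0 ('w'=48): chars_in_quartet=1 acc=0x30 bytes_emitted=0
After char 1 ('a'=26): chars_in_quartet=2 acc=0xC1A bytes_emitted=0

Answer: 2 0xC1A 0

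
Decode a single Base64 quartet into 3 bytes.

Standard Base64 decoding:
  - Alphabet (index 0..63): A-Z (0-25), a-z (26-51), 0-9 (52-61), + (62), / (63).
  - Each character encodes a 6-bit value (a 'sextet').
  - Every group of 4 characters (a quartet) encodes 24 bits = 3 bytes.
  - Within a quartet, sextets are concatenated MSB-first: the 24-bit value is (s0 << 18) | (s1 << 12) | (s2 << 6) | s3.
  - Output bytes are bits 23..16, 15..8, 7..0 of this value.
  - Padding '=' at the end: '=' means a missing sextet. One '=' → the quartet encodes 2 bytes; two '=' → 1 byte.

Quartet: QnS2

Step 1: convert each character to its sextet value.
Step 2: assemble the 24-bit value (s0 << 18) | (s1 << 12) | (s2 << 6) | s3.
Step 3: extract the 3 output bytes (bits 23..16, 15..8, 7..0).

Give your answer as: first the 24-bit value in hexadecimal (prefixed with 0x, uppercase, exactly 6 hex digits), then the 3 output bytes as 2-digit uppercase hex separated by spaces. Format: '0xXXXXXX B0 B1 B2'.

Sextets: Q=16, n=39, S=18, 2=54
24-bit: (16<<18) | (39<<12) | (18<<6) | 54
      = 0x400000 | 0x027000 | 0x000480 | 0x000036
      = 0x4274B6
Bytes: (v>>16)&0xFF=42, (v>>8)&0xFF=74, v&0xFF=B6

Answer: 0x4274B6 42 74 B6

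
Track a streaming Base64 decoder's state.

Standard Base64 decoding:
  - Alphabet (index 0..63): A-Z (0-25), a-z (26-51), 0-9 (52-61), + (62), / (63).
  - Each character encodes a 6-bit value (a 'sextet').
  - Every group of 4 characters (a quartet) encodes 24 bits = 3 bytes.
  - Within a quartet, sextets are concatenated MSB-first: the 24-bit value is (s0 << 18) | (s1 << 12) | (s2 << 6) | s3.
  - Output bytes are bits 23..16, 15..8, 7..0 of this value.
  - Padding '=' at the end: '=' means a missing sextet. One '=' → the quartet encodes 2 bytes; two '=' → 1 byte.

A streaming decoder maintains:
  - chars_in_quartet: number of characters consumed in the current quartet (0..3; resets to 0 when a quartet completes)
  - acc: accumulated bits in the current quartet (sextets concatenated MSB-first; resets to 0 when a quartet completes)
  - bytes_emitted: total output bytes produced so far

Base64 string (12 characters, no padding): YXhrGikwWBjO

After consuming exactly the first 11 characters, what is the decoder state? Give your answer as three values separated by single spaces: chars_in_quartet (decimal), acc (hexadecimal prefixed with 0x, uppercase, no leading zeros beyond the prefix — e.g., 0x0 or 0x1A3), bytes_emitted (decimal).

After char 0 ('Y'=24): chars_in_quartet=1 acc=0x18 bytes_emitted=0
After char 1 ('X'=23): chars_in_quartet=2 acc=0x617 bytes_emitted=0
After char 2 ('h'=33): chars_in_quartet=3 acc=0x185E1 bytes_emitted=0
After char 3 ('r'=43): chars_in_quartet=4 acc=0x61786B -> emit 61 78 6B, reset; bytes_emitted=3
After char 4 ('G'=6): chars_in_quartet=1 acc=0x6 bytes_emitted=3
After char 5 ('i'=34): chars_in_quartet=2 acc=0x1A2 bytes_emitted=3
After char 6 ('k'=36): chars_in_quartet=3 acc=0x68A4 bytes_emitted=3
After char 7 ('w'=48): chars_in_quartet=4 acc=0x1A2930 -> emit 1A 29 30, reset; bytes_emitted=6
After char 8 ('W'=22): chars_in_quartet=1 acc=0x16 bytes_emitted=6
After char 9 ('B'=1): chars_in_quartet=2 acc=0x581 bytes_emitted=6
After char 10 ('j'=35): chars_in_quartet=3 acc=0x16063 bytes_emitted=6

Answer: 3 0x16063 6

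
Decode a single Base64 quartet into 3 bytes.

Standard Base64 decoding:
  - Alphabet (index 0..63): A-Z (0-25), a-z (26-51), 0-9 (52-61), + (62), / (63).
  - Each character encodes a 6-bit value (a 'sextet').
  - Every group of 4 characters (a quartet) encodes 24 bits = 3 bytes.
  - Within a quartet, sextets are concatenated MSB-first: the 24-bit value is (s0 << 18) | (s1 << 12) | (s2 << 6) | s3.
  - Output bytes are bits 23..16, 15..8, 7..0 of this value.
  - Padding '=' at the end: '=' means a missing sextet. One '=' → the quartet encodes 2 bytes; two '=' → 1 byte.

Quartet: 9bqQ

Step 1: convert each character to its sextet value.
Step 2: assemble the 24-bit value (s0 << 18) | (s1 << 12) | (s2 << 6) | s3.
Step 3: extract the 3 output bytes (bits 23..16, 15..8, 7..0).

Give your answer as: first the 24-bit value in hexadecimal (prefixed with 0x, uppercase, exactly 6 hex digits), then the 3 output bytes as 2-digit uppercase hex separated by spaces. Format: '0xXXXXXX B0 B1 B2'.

Answer: 0xF5BA90 F5 BA 90

Derivation:
Sextets: 9=61, b=27, q=42, Q=16
24-bit: (61<<18) | (27<<12) | (42<<6) | 16
      = 0xF40000 | 0x01B000 | 0x000A80 | 0x000010
      = 0xF5BA90
Bytes: (v>>16)&0xFF=F5, (v>>8)&0xFF=BA, v&0xFF=90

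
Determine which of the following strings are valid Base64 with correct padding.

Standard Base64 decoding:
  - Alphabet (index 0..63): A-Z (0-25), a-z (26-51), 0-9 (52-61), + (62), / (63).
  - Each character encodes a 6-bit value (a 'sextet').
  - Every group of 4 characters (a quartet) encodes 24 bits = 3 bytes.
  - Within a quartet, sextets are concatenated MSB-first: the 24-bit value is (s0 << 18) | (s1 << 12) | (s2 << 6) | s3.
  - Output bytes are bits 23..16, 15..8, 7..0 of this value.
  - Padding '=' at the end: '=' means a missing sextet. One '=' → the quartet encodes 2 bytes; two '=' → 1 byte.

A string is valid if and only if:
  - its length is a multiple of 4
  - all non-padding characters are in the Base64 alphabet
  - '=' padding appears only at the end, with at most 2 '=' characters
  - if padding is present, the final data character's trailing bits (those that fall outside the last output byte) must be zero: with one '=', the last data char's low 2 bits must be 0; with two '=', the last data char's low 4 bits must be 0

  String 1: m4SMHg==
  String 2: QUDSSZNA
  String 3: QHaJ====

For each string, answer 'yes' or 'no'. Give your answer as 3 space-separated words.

String 1: 'm4SMHg==' → valid
String 2: 'QUDSSZNA' → valid
String 3: 'QHaJ====' → invalid (4 pad chars (max 2))

Answer: yes yes no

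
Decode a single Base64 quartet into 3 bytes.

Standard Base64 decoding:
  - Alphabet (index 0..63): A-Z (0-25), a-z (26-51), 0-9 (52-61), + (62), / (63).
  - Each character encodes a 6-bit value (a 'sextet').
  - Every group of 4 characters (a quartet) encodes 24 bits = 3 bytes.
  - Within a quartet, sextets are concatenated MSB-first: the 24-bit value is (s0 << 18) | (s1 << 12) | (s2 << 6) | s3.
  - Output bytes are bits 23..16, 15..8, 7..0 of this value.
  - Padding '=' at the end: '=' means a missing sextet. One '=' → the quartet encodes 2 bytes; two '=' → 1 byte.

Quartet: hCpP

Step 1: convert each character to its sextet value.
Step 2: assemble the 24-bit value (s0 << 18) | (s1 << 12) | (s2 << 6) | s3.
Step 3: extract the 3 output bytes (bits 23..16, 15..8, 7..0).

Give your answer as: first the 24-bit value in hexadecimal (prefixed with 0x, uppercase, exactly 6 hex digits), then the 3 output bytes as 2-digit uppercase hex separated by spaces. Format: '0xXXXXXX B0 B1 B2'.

Sextets: h=33, C=2, p=41, P=15
24-bit: (33<<18) | (2<<12) | (41<<6) | 15
      = 0x840000 | 0x002000 | 0x000A40 | 0x00000F
      = 0x842A4F
Bytes: (v>>16)&0xFF=84, (v>>8)&0xFF=2A, v&0xFF=4F

Answer: 0x842A4F 84 2A 4F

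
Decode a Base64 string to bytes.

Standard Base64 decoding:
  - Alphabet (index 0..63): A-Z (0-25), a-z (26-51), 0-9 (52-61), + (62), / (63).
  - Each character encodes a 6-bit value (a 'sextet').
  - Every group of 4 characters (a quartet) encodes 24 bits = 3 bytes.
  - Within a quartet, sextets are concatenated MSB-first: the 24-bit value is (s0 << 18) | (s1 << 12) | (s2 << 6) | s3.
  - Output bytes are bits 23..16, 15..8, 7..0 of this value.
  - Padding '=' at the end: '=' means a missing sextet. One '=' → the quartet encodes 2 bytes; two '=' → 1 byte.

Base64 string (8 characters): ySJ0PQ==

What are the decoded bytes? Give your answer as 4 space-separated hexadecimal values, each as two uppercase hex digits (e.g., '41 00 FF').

Answer: C9 22 74 3D

Derivation:
After char 0 ('y'=50): chars_in_quartet=1 acc=0x32 bytes_emitted=0
After char 1 ('S'=18): chars_in_quartet=2 acc=0xC92 bytes_emitted=0
After char 2 ('J'=9): chars_in_quartet=3 acc=0x32489 bytes_emitted=0
After char 3 ('0'=52): chars_in_quartet=4 acc=0xC92274 -> emit C9 22 74, reset; bytes_emitted=3
After char 4 ('P'=15): chars_in_quartet=1 acc=0xF bytes_emitted=3
After char 5 ('Q'=16): chars_in_quartet=2 acc=0x3D0 bytes_emitted=3
Padding '==': partial quartet acc=0x3D0 -> emit 3D; bytes_emitted=4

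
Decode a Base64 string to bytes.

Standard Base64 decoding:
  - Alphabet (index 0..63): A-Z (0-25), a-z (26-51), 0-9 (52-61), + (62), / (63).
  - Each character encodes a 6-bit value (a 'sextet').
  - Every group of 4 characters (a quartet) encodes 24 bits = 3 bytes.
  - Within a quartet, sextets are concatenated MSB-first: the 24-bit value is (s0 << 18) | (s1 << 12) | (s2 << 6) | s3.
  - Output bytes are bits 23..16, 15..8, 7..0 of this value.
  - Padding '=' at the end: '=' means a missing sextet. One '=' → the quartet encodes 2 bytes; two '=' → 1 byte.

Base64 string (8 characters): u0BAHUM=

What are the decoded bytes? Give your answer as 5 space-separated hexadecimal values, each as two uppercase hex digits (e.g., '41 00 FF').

After char 0 ('u'=46): chars_in_quartet=1 acc=0x2E bytes_emitted=0
After char 1 ('0'=52): chars_in_quartet=2 acc=0xBB4 bytes_emitted=0
After char 2 ('B'=1): chars_in_quartet=3 acc=0x2ED01 bytes_emitted=0
After char 3 ('A'=0): chars_in_quartet=4 acc=0xBB4040 -> emit BB 40 40, reset; bytes_emitted=3
After char 4 ('H'=7): chars_in_quartet=1 acc=0x7 bytes_emitted=3
After char 5 ('U'=20): chars_in_quartet=2 acc=0x1D4 bytes_emitted=3
After char 6 ('M'=12): chars_in_quartet=3 acc=0x750C bytes_emitted=3
Padding '=': partial quartet acc=0x750C -> emit 1D 43; bytes_emitted=5

Answer: BB 40 40 1D 43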